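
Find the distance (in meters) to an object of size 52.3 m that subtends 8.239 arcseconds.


D = size / theta_rad, theta_rad = 8.239 * pi/(180*3600) = 3.994e-05, D = 1.309e+06

1.309e+06 m


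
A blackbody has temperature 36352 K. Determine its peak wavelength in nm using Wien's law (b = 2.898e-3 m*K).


lam_max = b / T = 2.898e-3 / 36352 = 7.972e-08 m = 79.7205 nm

79.7205 nm


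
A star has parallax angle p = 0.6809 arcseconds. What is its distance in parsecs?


d = 1/p = 1/0.6809 = 1.4686

1.4686 pc


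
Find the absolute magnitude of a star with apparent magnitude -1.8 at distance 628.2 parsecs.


M = m - 5*log10(d) + 5 = -1.8 - 5*log10(628.2) + 5 = -10.7905

-10.7905


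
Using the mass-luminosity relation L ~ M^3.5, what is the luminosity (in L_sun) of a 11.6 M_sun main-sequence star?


L/L_sun = (M/M_sun)^3.5 = 11.6^3.5 = 5316.2202

5316.2202 L_sun


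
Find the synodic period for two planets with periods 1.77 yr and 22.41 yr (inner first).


1/P_syn = |1/P1 - 1/P2| = |1/1.77 - 1/22.41| => P_syn = 1.9218

1.9218 years


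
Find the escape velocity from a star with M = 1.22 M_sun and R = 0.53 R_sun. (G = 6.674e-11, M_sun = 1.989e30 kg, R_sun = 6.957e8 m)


M = 1.22 * 1.989e30 kg = 2.42658e+30 kg; R = 0.53 * 6.957e8 m = 3.68721e+08 m. v_esc = sqrt(2GM/R) = sqrt(2 * 6.674e-11 * 2.42658e+30 / 3.68721e+08) = 937252.2019

937252.2019 m/s


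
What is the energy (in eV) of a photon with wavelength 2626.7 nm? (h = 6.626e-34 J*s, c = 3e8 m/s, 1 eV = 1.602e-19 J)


E = hc/lambda = 6.626e-34 * 3e8 / 2.627e-06 = 7.568e-20 J = 0.4724 eV

0.4724 eV


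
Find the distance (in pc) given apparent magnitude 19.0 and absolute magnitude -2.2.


d = 10^((m - M + 5)/5) = 10^((19.0 - -2.2 + 5)/5) = 173780.0829

173780.0829 pc


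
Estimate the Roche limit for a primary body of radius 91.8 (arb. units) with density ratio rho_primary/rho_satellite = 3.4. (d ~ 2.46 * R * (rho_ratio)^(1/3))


d_Roche = 2.46 * 91.8 * 3.4^(1/3) = 339.5763

339.5763


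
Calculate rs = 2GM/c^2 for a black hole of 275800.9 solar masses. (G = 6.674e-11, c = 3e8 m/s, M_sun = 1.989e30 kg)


M = 275800.9 * 1.989e30 kg = 5.485679901e+35 kg. rs = 2GM/c^2 = 2 * 6.674e-11 * 5.485679901e+35 / (3e8)^2 = 8.136e+08

8.136e+08 m


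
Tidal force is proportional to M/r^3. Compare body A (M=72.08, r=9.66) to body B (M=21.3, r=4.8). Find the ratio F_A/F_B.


Ratio = (M1/r1^3) / (M2/r2^3) = (72.08/9.66^3) / (21.3/4.8^3) = 0.4152

0.4152


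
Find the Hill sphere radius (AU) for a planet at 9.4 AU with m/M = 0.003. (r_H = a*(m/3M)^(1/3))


r_H = a * (m/3M)^(1/3) = 9.4 * (0.003/3)^(1/3) = 0.94

0.94 AU


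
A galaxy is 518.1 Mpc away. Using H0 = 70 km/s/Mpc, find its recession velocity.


v = H0 * d = 70 * 518.1 = 36267.0

36267.0 km/s


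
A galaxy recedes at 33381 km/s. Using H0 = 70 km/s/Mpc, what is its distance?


d = v / H0 = 33381 / 70 = 476.8714

476.8714 Mpc


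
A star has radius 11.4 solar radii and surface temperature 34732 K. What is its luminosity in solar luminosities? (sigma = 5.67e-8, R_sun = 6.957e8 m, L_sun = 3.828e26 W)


R = 11.4 * 6.957e8 m = 7.93098e+09 m. L = 4*pi*R^2*sigma*T^4 = 4*pi*(7.93098e+09)^2 * 5.67e-8 * 34732^4 = 6.521774851e+31 W. L/L_sun = 6.521774851e+31 / 3.828e26 = 170370.2939

170370.2939 L_sun


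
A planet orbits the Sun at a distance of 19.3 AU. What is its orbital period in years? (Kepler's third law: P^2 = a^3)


P = a^(3/2) = 19.3^1.5 = 84.7883

84.7883 years


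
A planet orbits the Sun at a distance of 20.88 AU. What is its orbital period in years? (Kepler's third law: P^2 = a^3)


P = a^(3/2) = 20.88^1.5 = 95.4104

95.4104 years


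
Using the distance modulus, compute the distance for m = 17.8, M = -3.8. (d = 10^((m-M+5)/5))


d = 10^((m - M + 5)/5) = 10^((17.8 - -3.8 + 5)/5) = 208929.6131

208929.6131 pc


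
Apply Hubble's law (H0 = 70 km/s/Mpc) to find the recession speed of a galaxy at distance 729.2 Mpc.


v = H0 * d = 70 * 729.2 = 51044.0

51044.0 km/s


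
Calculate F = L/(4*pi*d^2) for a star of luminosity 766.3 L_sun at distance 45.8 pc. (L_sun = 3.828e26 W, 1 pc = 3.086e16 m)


F = L / (4*pi*d^2) = 2.933e+29 / (4*pi*(1.413e+18)^2) = 1.169e-08

1.169e-08 W/m^2


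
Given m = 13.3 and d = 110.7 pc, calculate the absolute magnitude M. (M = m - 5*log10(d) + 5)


M = m - 5*log10(d) + 5 = 13.3 - 5*log10(110.7) + 5 = 8.0793

8.0793


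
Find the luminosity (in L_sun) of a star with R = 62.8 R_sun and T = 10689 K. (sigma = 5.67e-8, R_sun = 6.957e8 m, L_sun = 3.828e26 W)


R = 62.8 * 6.957e8 m = 4.368996e+10 m. L = 4*pi*R^2*sigma*T^4 = 4*pi*(4.368996e+10)^2 * 5.67e-8 * 10689^4 = 1.775433971e+31 W. L/L_sun = 1.775433971e+31 / 3.828e26 = 46380.1978

46380.1978 L_sun


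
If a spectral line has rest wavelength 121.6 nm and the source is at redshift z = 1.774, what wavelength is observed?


lam_obs = lam_emit * (1 + z) = 121.6 * (1 + 1.774) = 337.3184

337.3184 nm


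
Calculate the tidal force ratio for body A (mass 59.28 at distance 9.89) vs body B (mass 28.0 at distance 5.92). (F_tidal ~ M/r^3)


Ratio = (M1/r1^3) / (M2/r2^3) = (59.28/9.89^3) / (28.0/5.92^3) = 0.4541

0.4541


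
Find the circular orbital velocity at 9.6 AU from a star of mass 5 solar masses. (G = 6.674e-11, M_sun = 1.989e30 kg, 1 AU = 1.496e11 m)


v = sqrt(GM/r) = sqrt(6.674e-11 * 9.945e+30 / 1.436e+12) = 21497.8031

21497.8031 m/s


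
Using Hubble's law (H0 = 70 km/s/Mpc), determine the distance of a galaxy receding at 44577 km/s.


d = v / H0 = 44577 / 70 = 636.8143

636.8143 Mpc


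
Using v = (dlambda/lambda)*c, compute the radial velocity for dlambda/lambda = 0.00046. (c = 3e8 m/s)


v = (dlambda/lambda) * c = 0.00046 * 3e8 = 138000.0

138000.0 m/s


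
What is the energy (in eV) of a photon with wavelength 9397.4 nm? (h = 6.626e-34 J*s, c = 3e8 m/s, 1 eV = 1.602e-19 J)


E = hc/lambda = 6.626e-34 * 3e8 / 9.397e-06 = 2.115e-20 J = 0.132 eV

0.132 eV


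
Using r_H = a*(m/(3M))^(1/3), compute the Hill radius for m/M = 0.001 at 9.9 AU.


r_H = a * (m/3M)^(1/3) = 9.9 * (0.001/3)^(1/3) = 0.6864

0.6864 AU


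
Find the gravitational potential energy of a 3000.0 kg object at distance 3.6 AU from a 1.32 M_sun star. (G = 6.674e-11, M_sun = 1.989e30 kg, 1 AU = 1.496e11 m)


M = 1.32 * 1.989e30 kg = 2.62548e+30 kg; r = 3.6 AU * 1.496e11 m/AU = 5.3856e+11 m. U = -GM*m/r = -(6.674e-11 * 2.62548e+30 * 3000.0) / 5.3856e+11 = -9.761e+11

-9.761e+11 J


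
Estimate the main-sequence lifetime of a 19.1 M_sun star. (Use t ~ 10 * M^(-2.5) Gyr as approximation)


t = 10 * M^(-2.5) = 10 * 19.1^(-2.5) = 0.0063

0.0063 Gyr


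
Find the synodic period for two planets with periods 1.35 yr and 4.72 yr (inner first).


1/P_syn = |1/P1 - 1/P2| = |1/1.35 - 1/4.72| => P_syn = 1.8908

1.8908 years


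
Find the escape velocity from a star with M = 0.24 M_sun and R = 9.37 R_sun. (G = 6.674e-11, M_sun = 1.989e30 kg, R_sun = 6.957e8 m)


M = 0.24 * 1.989e30 kg = 4.7736e+29 kg; R = 9.37 * 6.957e8 m = 6.518709e+09 m. v_esc = sqrt(2GM/R) = sqrt(2 * 6.674e-11 * 4.7736e+29 / 6.518709e+09) = 98866.7628

98866.7628 m/s


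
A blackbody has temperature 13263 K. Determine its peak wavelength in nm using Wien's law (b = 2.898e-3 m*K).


lam_max = b / T = 2.898e-3 / 13263 = 2.185e-07 m = 218.5026 nm

218.5026 nm


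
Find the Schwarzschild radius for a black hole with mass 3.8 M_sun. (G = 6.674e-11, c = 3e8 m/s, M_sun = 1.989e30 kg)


M = 3.8 * 1.989e30 kg = 7.5582e+30 kg. rs = 2GM/c^2 = 2 * 6.674e-11 * 7.5582e+30 / (3e8)^2 = 11209.6504

11209.6504 m


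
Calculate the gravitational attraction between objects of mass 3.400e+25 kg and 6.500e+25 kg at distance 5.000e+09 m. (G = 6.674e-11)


F = G*m1*m2/r^2 = 6.674e-11 * 3.400e+25 * 6.500e+25 / (5.000e+09)^2 = 6.674e-11 * 2.210e+51 / 2.500e+19 = 5.900e+21

5.900e+21 N


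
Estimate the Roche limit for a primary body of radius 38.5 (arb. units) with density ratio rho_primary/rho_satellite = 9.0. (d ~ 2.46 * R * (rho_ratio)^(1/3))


d_Roche = 2.46 * 38.5 * 9.0^(1/3) = 197.0047

197.0047


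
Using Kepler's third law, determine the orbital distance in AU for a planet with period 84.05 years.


a = P^(2/3) = 84.05^(2/3) = 19.1878

19.1878 AU


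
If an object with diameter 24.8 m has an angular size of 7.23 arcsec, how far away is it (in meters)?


D = size / theta_rad, theta_rad = 7.23 * pi/(180*3600) = 3.505e-05, D = 707519.6673

707519.6673 m


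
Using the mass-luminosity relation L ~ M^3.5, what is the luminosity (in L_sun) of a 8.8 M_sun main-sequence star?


L/L_sun = (M/M_sun)^3.5 = 8.8^3.5 = 2021.5726

2021.5726 L_sun


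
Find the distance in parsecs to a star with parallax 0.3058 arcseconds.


d = 1/p = 1/0.3058 = 3.2701

3.2701 pc


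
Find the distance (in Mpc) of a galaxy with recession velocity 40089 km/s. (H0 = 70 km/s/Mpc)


d = v / H0 = 40089 / 70 = 572.7

572.7 Mpc


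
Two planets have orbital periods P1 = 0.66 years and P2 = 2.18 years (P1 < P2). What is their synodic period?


1/P_syn = |1/P1 - 1/P2| = |1/0.66 - 1/2.18| => P_syn = 0.9466

0.9466 years


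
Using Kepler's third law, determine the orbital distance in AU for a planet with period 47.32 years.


a = P^(2/3) = 47.32^(2/3) = 13.0827

13.0827 AU


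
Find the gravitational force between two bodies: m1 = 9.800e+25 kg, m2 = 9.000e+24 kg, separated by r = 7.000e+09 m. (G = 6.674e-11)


F = G*m1*m2/r^2 = 6.674e-11 * 9.800e+25 * 9.000e+24 / (7.000e+09)^2 = 6.674e-11 * 8.820e+50 / 4.900e+19 = 1.201e+21

1.201e+21 N


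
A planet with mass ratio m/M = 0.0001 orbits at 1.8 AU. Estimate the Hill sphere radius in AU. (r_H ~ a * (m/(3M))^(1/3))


r_H = a * (m/3M)^(1/3) = 1.8 * (0.0001/3)^(1/3) = 0.0579

0.0579 AU


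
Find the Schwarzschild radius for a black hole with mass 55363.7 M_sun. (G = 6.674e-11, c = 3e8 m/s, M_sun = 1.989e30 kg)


M = 55363.7 * 1.989e30 kg = 1.101183993e+35 kg. rs = 2GM/c^2 = 2 * 6.674e-11 * 1.101183993e+35 / (3e8)^2 = 1.633e+08

1.633e+08 m


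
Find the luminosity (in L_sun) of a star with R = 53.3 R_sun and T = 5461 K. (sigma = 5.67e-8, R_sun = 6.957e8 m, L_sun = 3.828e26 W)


R = 53.3 * 6.957e8 m = 3.708081e+10 m. L = 4*pi*R^2*sigma*T^4 = 4*pi*(3.708081e+10)^2 * 5.67e-8 * 5461^4 = 8.71324757e+29 W. L/L_sun = 8.71324757e+29 / 3.828e26 = 2276.188

2276.188 L_sun


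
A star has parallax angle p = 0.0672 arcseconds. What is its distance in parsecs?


d = 1/p = 1/0.0672 = 14.881

14.881 pc


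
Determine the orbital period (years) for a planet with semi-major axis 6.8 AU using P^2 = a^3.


P = a^(3/2) = 6.8^1.5 = 17.7322

17.7322 years


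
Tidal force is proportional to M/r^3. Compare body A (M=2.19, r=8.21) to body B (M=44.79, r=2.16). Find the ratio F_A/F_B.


Ratio = (M1/r1^3) / (M2/r2^3) = (2.19/8.21^3) / (44.79/2.16^3) = 8.904e-04

8.904e-04


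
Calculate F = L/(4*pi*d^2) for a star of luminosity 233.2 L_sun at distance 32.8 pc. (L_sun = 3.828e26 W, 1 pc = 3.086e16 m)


F = L / (4*pi*d^2) = 8.927e+28 / (4*pi*(1.012e+18)^2) = 6.933e-09

6.933e-09 W/m^2


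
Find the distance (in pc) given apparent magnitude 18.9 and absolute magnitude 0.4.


d = 10^((m - M + 5)/5) = 10^((18.9 - 0.4 + 5)/5) = 50118.7234

50118.7234 pc


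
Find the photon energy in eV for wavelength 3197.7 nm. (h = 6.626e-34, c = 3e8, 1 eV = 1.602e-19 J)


E = hc/lambda = 6.626e-34 * 3e8 / 3.198e-06 = 6.216e-20 J = 0.388 eV

0.388 eV


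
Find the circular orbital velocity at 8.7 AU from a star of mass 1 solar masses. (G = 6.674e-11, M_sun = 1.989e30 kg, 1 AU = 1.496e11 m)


v = sqrt(GM/r) = sqrt(6.674e-11 * 1.989e+30 / 1.302e+12) = 10099.1557

10099.1557 m/s


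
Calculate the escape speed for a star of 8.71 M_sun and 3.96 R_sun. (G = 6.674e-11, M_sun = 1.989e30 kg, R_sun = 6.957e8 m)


M = 8.71 * 1.989e30 kg = 1.732419e+31 kg; R = 3.96 * 6.957e8 m = 2.754972e+09 m. v_esc = sqrt(2GM/R) = sqrt(2 * 6.674e-11 * 1.732419e+31 / 2.754972e+09) = 916169.8032

916169.8032 m/s


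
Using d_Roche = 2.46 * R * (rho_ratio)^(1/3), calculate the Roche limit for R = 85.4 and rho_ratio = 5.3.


d_Roche = 2.46 * 85.4 * 5.3^(1/3) = 366.2843

366.2843


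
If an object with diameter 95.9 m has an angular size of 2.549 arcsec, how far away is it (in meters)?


D = size / theta_rad, theta_rad = 2.549 * pi/(180*3600) = 1.236e-05, D = 7.760e+06

7.760e+06 m


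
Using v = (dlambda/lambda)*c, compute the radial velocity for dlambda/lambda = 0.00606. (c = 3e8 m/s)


v = (dlambda/lambda) * c = 0.00606 * 3e8 = 1.818e+06

1.818e+06 m/s


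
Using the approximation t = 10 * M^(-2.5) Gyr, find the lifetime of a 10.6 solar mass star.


t = 10 * M^(-2.5) = 10 * 10.6^(-2.5) = 0.0273

0.0273 Gyr


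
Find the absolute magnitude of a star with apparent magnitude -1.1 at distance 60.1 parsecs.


M = m - 5*log10(d) + 5 = -1.1 - 5*log10(60.1) + 5 = -4.9944

-4.9944


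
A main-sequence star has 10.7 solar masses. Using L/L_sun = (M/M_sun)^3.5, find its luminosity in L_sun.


L/L_sun = (M/M_sun)^3.5 = 10.7^3.5 = 4007.2203

4007.2203 L_sun


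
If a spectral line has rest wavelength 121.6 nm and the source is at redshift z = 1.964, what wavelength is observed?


lam_obs = lam_emit * (1 + z) = 121.6 * (1 + 1.964) = 360.4224

360.4224 nm


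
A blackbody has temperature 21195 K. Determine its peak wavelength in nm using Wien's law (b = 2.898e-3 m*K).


lam_max = b / T = 2.898e-3 / 21195 = 1.367e-07 m = 136.7304 nm

136.7304 nm


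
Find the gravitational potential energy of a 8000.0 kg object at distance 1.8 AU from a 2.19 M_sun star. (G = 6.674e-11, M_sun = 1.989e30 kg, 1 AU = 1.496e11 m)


M = 2.19 * 1.989e30 kg = 4.35591e+30 kg; r = 1.8 AU * 1.496e11 m/AU = 2.6928e+11 m. U = -GM*m/r = -(6.674e-11 * 4.35591e+30 * 8000.0) / 2.6928e+11 = -8.637e+12

-8.637e+12 J


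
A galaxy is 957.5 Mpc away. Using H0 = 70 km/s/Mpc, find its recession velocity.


v = H0 * d = 70 * 957.5 = 67025.0

67025.0 km/s


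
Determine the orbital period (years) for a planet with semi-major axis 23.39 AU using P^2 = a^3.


P = a^(3/2) = 23.39^1.5 = 113.1215

113.1215 years


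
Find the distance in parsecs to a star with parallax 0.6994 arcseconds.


d = 1/p = 1/0.6994 = 1.4298

1.4298 pc


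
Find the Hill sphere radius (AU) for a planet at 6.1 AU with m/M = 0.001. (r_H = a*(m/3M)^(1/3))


r_H = a * (m/3M)^(1/3) = 6.1 * (0.001/3)^(1/3) = 0.423

0.423 AU


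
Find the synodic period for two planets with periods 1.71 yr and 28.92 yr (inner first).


1/P_syn = |1/P1 - 1/P2| = |1/1.71 - 1/28.92| => P_syn = 1.8175

1.8175 years


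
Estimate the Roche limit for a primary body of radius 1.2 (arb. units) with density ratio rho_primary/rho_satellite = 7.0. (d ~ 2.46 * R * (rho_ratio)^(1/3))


d_Roche = 2.46 * 1.2 * 7.0^(1/3) = 5.647

5.647


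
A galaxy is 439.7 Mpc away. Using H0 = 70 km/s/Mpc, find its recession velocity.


v = H0 * d = 70 * 439.7 = 30779.0

30779.0 km/s


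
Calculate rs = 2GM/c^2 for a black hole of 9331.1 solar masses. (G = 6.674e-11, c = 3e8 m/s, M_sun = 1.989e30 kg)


M = 9331.1 * 1.989e30 kg = 1.85595579e+34 kg. rs = 2GM/c^2 = 2 * 6.674e-11 * 1.85595579e+34 / (3e8)^2 = 2.753e+07

2.753e+07 m


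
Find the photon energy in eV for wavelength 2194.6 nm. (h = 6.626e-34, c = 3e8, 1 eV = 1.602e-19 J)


E = hc/lambda = 6.626e-34 * 3e8 / 2.195e-06 = 9.058e-20 J = 0.5654 eV

0.5654 eV


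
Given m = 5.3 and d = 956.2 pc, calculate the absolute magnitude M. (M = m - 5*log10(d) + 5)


M = m - 5*log10(d) + 5 = 5.3 - 5*log10(956.2) + 5 = -4.6027

-4.6027


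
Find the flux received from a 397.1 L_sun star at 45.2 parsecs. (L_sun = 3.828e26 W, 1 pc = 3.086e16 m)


F = L / (4*pi*d^2) = 1.520e+29 / (4*pi*(1.395e+18)^2) = 6.217e-09

6.217e-09 W/m^2


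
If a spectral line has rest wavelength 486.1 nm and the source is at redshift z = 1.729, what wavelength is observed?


lam_obs = lam_emit * (1 + z) = 486.1 * (1 + 1.729) = 1326.5669

1326.5669 nm


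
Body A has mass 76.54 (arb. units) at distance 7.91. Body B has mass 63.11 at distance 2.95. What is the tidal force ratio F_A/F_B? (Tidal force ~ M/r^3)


Ratio = (M1/r1^3) / (M2/r2^3) = (76.54/7.91^3) / (63.11/2.95^3) = 0.0629

0.0629


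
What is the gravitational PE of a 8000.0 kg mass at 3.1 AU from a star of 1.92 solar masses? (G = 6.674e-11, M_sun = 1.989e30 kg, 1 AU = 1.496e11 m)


M = 1.92 * 1.989e30 kg = 3.81888e+30 kg; r = 3.1 AU * 1.496e11 m/AU = 4.6376e+11 m. U = -GM*m/r = -(6.674e-11 * 3.81888e+30 * 8000.0) / 4.6376e+11 = -4.397e+12

-4.397e+12 J


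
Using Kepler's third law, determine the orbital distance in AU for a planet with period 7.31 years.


a = P^(2/3) = 7.31^(2/3) = 3.7666

3.7666 AU


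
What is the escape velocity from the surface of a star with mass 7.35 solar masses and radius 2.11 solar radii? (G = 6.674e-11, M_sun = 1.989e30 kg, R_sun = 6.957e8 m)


M = 7.35 * 1.989e30 kg = 1.461915e+31 kg; R = 2.11 * 6.957e8 m = 1.467927e+09 m. v_esc = sqrt(2GM/R) = sqrt(2 * 6.674e-11 * 1.461915e+31 / 1.467927e+09) = 1.153e+06

1.153e+06 m/s


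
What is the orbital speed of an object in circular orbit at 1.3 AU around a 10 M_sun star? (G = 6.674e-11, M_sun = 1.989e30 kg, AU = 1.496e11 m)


v = sqrt(GM/r) = sqrt(6.674e-11 * 1.989e+31 / 1.945e+11) = 82617.6847

82617.6847 m/s


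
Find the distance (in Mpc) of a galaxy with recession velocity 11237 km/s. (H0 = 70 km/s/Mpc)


d = v / H0 = 11237 / 70 = 160.5286

160.5286 Mpc


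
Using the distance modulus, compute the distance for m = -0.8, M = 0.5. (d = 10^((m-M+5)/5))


d = 10^((m - M + 5)/5) = 10^((-0.8 - 0.5 + 5)/5) = 5.4954

5.4954 pc


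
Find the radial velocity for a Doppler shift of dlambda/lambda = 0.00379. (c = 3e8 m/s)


v = (dlambda/lambda) * c = 0.00379 * 3e8 = 1.137e+06

1.137e+06 m/s


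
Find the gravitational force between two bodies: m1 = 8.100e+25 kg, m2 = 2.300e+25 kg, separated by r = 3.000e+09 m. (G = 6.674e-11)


F = G*m1*m2/r^2 = 6.674e-11 * 8.100e+25 * 2.300e+25 / (3.000e+09)^2 = 6.674e-11 * 1.863e+51 / 9.000e+18 = 1.382e+22

1.382e+22 N


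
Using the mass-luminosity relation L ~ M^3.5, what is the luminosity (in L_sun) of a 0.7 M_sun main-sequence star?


L/L_sun = (M/M_sun)^3.5 = 0.7^3.5 = 0.287

0.287 L_sun


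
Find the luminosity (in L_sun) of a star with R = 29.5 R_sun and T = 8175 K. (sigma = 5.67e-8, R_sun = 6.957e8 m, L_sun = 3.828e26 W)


R = 29.5 * 6.957e8 m = 2.052315e+10 m. L = 4*pi*R^2*sigma*T^4 = 4*pi*(2.052315e+10)^2 * 5.67e-8 * 8175^4 = 1.340392555e+30 W. L/L_sun = 1.340392555e+30 / 3.828e26 = 3501.5479

3501.5479 L_sun


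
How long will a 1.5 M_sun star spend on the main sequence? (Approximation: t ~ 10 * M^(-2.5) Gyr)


t = 10 * M^(-2.5) = 10 * 1.5^(-2.5) = 3.6289

3.6289 Gyr


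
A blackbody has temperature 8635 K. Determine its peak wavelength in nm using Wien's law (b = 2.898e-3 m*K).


lam_max = b / T = 2.898e-3 / 8635 = 3.356e-07 m = 335.6109 nm

335.6109 nm


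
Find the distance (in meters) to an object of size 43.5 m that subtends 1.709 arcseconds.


D = size / theta_rad, theta_rad = 1.709 * pi/(180*3600) = 8.285e-06, D = 5.250e+06

5.250e+06 m


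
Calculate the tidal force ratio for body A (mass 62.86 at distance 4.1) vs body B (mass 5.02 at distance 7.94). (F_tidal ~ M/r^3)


Ratio = (M1/r1^3) / (M2/r2^3) = (62.86/4.1^3) / (5.02/7.94^3) = 90.9454

90.9454


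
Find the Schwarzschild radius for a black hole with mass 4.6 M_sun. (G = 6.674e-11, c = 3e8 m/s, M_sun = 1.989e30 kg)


M = 4.6 * 1.989e30 kg = 9.1494e+30 kg. rs = 2GM/c^2 = 2 * 6.674e-11 * 9.1494e+30 / (3e8)^2 = 13569.5768

13569.5768 m


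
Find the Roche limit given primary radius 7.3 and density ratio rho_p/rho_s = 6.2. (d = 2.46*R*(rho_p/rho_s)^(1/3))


d_Roche = 2.46 * 7.3 * 6.2^(1/3) = 32.9905

32.9905


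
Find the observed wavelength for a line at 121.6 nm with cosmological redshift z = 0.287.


lam_obs = lam_emit * (1 + z) = 121.6 * (1 + 0.287) = 156.4992

156.4992 nm


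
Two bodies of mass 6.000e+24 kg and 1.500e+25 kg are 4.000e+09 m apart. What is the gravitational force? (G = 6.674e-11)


F = G*m1*m2/r^2 = 6.674e-11 * 6.000e+24 * 1.500e+25 / (4.000e+09)^2 = 6.674e-11 * 9.000e+49 / 1.600e+19 = 3.754e+20

3.754e+20 N


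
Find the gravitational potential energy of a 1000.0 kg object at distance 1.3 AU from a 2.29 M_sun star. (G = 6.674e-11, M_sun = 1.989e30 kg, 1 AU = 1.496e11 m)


M = 2.29 * 1.989e30 kg = 4.55481e+30 kg; r = 1.3 AU * 1.496e11 m/AU = 1.9448e+11 m. U = -GM*m/r = -(6.674e-11 * 4.55481e+30 * 1000.0) / 1.9448e+11 = -1.563e+12

-1.563e+12 J


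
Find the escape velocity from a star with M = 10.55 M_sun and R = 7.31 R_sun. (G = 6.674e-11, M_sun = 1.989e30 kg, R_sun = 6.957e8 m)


M = 10.55 * 1.989e30 kg = 2.098395e+31 kg; R = 7.31 * 6.957e8 m = 5.085567e+09 m. v_esc = sqrt(2GM/R) = sqrt(2 * 6.674e-11 * 2.098395e+31 / 5.085567e+09) = 742133.4899

742133.4899 m/s


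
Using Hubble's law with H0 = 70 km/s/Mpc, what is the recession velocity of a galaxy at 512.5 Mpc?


v = H0 * d = 70 * 512.5 = 35875.0

35875.0 km/s


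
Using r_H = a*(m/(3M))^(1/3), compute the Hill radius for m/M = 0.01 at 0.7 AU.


r_H = a * (m/3M)^(1/3) = 0.7 * (0.01/3)^(1/3) = 0.1046

0.1046 AU


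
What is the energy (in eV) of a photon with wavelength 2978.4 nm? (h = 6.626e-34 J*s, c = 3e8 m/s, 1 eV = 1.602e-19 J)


E = hc/lambda = 6.626e-34 * 3e8 / 2.978e-06 = 6.674e-20 J = 0.4166 eV

0.4166 eV


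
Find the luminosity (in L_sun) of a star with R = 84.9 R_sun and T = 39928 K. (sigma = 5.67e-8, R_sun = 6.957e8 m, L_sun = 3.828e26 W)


R = 84.9 * 6.957e8 m = 5.906493e+10 m. L = 4*pi*R^2*sigma*T^4 = 4*pi*(5.906493e+10)^2 * 5.67e-8 * 39928^4 = 6.317751471e+33 W. L/L_sun = 6.317751471e+33 / 3.828e26 = 1.650e+07

1.650e+07 L_sun


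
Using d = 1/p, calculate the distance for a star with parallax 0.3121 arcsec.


d = 1/p = 1/0.3121 = 3.2041

3.2041 pc


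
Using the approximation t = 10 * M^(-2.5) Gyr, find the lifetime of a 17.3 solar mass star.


t = 10 * M^(-2.5) = 10 * 17.3^(-2.5) = 0.008

0.008 Gyr


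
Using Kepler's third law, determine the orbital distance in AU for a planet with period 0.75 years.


a = P^(2/3) = 0.75^(2/3) = 0.8255

0.8255 AU


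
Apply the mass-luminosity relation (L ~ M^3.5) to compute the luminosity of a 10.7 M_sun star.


L/L_sun = (M/M_sun)^3.5 = 10.7^3.5 = 4007.2203

4007.2203 L_sun


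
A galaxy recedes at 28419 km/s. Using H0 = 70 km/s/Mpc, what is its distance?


d = v / H0 = 28419 / 70 = 405.9857

405.9857 Mpc


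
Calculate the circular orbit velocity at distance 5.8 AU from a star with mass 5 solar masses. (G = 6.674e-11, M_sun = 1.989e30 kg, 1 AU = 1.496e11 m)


v = sqrt(GM/r) = sqrt(6.674e-11 * 9.945e+30 / 8.677e+11) = 27657.6771

27657.6771 m/s


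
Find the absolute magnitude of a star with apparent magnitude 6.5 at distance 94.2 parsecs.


M = m - 5*log10(d) + 5 = 6.5 - 5*log10(94.2) + 5 = 1.6297

1.6297


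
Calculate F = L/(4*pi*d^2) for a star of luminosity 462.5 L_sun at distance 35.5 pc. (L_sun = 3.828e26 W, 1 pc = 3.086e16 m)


F = L / (4*pi*d^2) = 1.770e+29 / (4*pi*(1.096e+18)^2) = 1.174e-08

1.174e-08 W/m^2


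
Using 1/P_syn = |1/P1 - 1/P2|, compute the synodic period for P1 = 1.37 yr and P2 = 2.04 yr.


1/P_syn = |1/P1 - 1/P2| = |1/1.37 - 1/2.04| => P_syn = 4.1713

4.1713 years


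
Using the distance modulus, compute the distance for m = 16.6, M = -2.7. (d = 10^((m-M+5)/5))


d = 10^((m - M + 5)/5) = 10^((16.6 - -2.7 + 5)/5) = 72443.596

72443.596 pc


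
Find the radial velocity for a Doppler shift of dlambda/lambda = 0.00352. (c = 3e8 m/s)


v = (dlambda/lambda) * c = 0.00352 * 3e8 = 1.056e+06

1.056e+06 m/s


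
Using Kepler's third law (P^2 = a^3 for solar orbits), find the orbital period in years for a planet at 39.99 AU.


P = a^(3/2) = 39.99^1.5 = 252.8874

252.8874 years


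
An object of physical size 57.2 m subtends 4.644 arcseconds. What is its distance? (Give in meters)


D = size / theta_rad, theta_rad = 4.644 * pi/(180*3600) = 2.251e-05, D = 2.541e+06

2.541e+06 m


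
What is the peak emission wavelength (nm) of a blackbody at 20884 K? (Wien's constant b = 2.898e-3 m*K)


lam_max = b / T = 2.898e-3 / 20884 = 1.388e-07 m = 138.7665 nm

138.7665 nm


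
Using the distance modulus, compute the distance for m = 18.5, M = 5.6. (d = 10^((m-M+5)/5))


d = 10^((m - M + 5)/5) = 10^((18.5 - 5.6 + 5)/5) = 3801.894

3801.894 pc


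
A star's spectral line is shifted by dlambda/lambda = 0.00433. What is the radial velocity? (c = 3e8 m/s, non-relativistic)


v = (dlambda/lambda) * c = 0.00433 * 3e8 = 1.299e+06

1.299e+06 m/s


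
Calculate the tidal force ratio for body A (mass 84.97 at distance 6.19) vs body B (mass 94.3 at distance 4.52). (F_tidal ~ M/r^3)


Ratio = (M1/r1^3) / (M2/r2^3) = (84.97/6.19^3) / (94.3/4.52^3) = 0.3508

0.3508


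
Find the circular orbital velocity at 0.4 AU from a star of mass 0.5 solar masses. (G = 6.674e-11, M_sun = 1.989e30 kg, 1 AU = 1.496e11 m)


v = sqrt(GM/r) = sqrt(6.674e-11 * 9.945e+29 / 5.984e+10) = 33304.2534

33304.2534 m/s


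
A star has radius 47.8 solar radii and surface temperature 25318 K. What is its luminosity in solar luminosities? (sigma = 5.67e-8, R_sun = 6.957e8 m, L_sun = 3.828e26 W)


R = 47.8 * 6.957e8 m = 3.325446e+10 m. L = 4*pi*R^2*sigma*T^4 = 4*pi*(3.325446e+10)^2 * 5.67e-8 * 25318^4 = 3.237503935e+32 W. L/L_sun = 3.237503935e+32 / 3.828e26 = 845742.9298

845742.9298 L_sun


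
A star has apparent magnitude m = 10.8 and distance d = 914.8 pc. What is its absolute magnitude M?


M = m - 5*log10(d) + 5 = 10.8 - 5*log10(914.8) + 5 = 0.9934

0.9934


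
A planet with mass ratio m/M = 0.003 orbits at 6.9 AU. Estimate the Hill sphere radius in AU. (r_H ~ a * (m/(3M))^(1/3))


r_H = a * (m/3M)^(1/3) = 6.9 * (0.003/3)^(1/3) = 0.69

0.69 AU


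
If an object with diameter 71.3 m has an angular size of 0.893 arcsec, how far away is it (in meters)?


D = size / theta_rad, theta_rad = 0.893 * pi/(180*3600) = 4.329e-06, D = 1.647e+07

1.647e+07 m


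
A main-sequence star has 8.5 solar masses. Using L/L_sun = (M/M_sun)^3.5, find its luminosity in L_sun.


L/L_sun = (M/M_sun)^3.5 = 8.5^3.5 = 1790.4667

1790.4667 L_sun


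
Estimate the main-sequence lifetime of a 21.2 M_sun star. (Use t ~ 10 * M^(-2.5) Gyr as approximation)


t = 10 * M^(-2.5) = 10 * 21.2^(-2.5) = 0.0048

0.0048 Gyr


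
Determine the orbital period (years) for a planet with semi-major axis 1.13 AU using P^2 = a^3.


P = a^(3/2) = 1.13^1.5 = 1.2012

1.2012 years


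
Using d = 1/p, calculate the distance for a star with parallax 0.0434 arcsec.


d = 1/p = 1/0.0434 = 23.0415

23.0415 pc


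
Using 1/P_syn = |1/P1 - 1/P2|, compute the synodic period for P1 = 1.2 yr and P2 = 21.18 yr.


1/P_syn = |1/P1 - 1/P2| = |1/1.2 - 1/21.18| => P_syn = 1.2721

1.2721 years


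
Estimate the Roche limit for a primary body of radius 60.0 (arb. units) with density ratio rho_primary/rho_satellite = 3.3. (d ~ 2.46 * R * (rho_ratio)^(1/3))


d_Roche = 2.46 * 60.0 * 3.3^(1/3) = 219.7477

219.7477


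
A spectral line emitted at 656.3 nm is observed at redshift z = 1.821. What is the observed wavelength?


lam_obs = lam_emit * (1 + z) = 656.3 * (1 + 1.821) = 1851.4223

1851.4223 nm


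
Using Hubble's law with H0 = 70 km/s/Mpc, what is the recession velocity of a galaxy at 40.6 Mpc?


v = H0 * d = 70 * 40.6 = 2842.0

2842.0 km/s


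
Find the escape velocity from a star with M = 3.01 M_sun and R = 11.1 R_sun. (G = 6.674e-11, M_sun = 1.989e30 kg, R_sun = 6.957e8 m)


M = 3.01 * 1.989e30 kg = 5.98689e+30 kg; R = 11.1 * 6.957e8 m = 7.72227e+09 m. v_esc = sqrt(2GM/R) = sqrt(2 * 6.674e-11 * 5.98689e+30 / 7.72227e+09) = 321689.0271

321689.0271 m/s


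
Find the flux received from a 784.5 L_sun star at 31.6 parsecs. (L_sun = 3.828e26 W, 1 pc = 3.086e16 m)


F = L / (4*pi*d^2) = 3.003e+29 / (4*pi*(9.752e+17)^2) = 2.513e-08

2.513e-08 W/m^2


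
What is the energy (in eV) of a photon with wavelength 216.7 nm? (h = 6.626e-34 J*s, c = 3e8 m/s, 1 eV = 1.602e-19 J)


E = hc/lambda = 6.626e-34 * 3e8 / 2.167e-07 = 9.173e-19 J = 5.726 eV

5.726 eV


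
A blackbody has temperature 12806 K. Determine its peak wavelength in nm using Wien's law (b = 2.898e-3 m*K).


lam_max = b / T = 2.898e-3 / 12806 = 2.263e-07 m = 226.3002 nm

226.3002 nm


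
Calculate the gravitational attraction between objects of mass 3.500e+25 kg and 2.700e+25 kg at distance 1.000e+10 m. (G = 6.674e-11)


F = G*m1*m2/r^2 = 6.674e-11 * 3.500e+25 * 2.700e+25 / (1.000e+10)^2 = 6.674e-11 * 9.450e+50 / 1.000e+20 = 6.307e+20

6.307e+20 N


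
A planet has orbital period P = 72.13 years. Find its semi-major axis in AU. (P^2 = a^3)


a = P^(2/3) = 72.13^(2/3) = 17.3278

17.3278 AU


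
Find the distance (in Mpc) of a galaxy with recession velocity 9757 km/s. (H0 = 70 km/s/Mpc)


d = v / H0 = 9757 / 70 = 139.3857

139.3857 Mpc


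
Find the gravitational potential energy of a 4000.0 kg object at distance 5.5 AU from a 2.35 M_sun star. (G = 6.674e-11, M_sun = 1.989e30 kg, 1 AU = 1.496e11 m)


M = 2.35 * 1.989e30 kg = 4.67415e+30 kg; r = 5.5 AU * 1.496e11 m/AU = 8.228e+11 m. U = -GM*m/r = -(6.674e-11 * 4.67415e+30 * 4000.0) / 8.228e+11 = -1.517e+12

-1.517e+12 J


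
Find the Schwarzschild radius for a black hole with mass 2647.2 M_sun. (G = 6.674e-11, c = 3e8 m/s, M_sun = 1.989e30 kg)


M = 2647.2 * 1.989e30 kg = 5.2652808e+33 kg. rs = 2GM/c^2 = 2 * 6.674e-11 * 5.2652808e+33 / (3e8)^2 = 7.809e+06

7.809e+06 m


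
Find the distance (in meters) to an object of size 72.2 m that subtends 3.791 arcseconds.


D = size / theta_rad, theta_rad = 3.791 * pi/(180*3600) = 1.838e-05, D = 3.928e+06

3.928e+06 m


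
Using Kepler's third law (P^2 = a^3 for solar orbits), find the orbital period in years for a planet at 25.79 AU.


P = a^(3/2) = 25.79^1.5 = 130.9716

130.9716 years


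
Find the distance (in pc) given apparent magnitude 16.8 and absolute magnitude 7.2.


d = 10^((m - M + 5)/5) = 10^((16.8 - 7.2 + 5)/5) = 831.7638

831.7638 pc


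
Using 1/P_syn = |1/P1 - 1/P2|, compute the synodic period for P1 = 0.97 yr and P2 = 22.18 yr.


1/P_syn = |1/P1 - 1/P2| = |1/0.97 - 1/22.18| => P_syn = 1.0144

1.0144 years


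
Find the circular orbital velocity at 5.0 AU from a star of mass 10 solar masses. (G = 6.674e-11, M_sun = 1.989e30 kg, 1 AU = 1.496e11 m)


v = sqrt(GM/r) = sqrt(6.674e-11 * 1.989e+31 / 7.480e+11) = 42126.9186

42126.9186 m/s


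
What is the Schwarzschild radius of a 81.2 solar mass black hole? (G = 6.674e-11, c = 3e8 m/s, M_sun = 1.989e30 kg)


M = 81.2 * 1.989e30 kg = 1.615068e+32 kg. rs = 2GM/c^2 = 2 * 6.674e-11 * 1.615068e+32 / (3e8)^2 = 239532.5296

239532.5296 m


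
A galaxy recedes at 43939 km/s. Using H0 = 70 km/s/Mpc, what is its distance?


d = v / H0 = 43939 / 70 = 627.7

627.7 Mpc


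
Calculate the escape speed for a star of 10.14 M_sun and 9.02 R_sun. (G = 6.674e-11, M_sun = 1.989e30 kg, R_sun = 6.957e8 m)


M = 10.14 * 1.989e30 kg = 2.016846e+31 kg; R = 9.02 * 6.957e8 m = 6.275214e+09 m. v_esc = sqrt(2GM/R) = sqrt(2 * 6.674e-11 * 2.016846e+31 / 6.275214e+09) = 654983.2557

654983.2557 m/s


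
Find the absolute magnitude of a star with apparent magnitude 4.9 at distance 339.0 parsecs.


M = m - 5*log10(d) + 5 = 4.9 - 5*log10(339.0) + 5 = -2.751

-2.751


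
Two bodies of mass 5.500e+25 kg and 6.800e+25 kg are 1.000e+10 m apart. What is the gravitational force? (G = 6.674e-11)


F = G*m1*m2/r^2 = 6.674e-11 * 5.500e+25 * 6.800e+25 / (1.000e+10)^2 = 6.674e-11 * 3.740e+51 / 1.000e+20 = 2.496e+21

2.496e+21 N


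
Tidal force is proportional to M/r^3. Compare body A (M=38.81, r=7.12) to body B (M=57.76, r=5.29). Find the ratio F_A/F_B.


Ratio = (M1/r1^3) / (M2/r2^3) = (38.81/7.12^3) / (57.76/5.29^3) = 0.2756

0.2756


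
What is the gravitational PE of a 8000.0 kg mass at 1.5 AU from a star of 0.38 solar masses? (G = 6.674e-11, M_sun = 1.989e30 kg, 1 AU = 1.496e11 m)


M = 0.38 * 1.989e30 kg = 7.5582e+29 kg; r = 1.5 AU * 1.496e11 m/AU = 2.244e+11 m. U = -GM*m/r = -(6.674e-11 * 7.5582e+29 * 8000.0) / 2.244e+11 = -1.798e+12

-1.798e+12 J


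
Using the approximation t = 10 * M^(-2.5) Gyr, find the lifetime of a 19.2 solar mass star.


t = 10 * M^(-2.5) = 10 * 19.2^(-2.5) = 0.0062

0.0062 Gyr


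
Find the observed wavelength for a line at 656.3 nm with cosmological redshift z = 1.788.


lam_obs = lam_emit * (1 + z) = 656.3 * (1 + 1.788) = 1829.7644

1829.7644 nm


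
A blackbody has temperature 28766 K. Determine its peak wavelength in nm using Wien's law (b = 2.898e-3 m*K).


lam_max = b / T = 2.898e-3 / 28766 = 1.007e-07 m = 100.7439 nm

100.7439 nm


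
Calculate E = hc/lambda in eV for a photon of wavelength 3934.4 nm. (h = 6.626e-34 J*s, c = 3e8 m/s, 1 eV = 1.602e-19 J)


E = hc/lambda = 6.626e-34 * 3e8 / 3.934e-06 = 5.052e-20 J = 0.3154 eV

0.3154 eV


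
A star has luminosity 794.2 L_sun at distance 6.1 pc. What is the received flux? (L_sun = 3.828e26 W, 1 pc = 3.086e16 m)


F = L / (4*pi*d^2) = 3.040e+29 / (4*pi*(1.882e+17)^2) = 6.827e-07

6.827e-07 W/m^2


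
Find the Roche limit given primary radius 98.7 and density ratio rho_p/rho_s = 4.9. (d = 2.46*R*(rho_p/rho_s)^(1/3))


d_Roche = 2.46 * 98.7 * 4.9^(1/3) = 412.399

412.399


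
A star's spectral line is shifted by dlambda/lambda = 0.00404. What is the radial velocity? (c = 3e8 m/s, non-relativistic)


v = (dlambda/lambda) * c = 0.00404 * 3e8 = 1.212e+06

1.212e+06 m/s


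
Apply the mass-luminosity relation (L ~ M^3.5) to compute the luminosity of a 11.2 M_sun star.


L/L_sun = (M/M_sun)^3.5 = 11.2^3.5 = 4701.7884

4701.7884 L_sun


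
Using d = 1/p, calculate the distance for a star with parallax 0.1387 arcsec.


d = 1/p = 1/0.1387 = 7.2098

7.2098 pc


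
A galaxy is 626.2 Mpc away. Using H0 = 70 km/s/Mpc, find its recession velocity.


v = H0 * d = 70 * 626.2 = 43834.0

43834.0 km/s


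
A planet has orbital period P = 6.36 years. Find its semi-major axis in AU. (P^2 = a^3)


a = P^(2/3) = 6.36^(2/3) = 3.4327

3.4327 AU


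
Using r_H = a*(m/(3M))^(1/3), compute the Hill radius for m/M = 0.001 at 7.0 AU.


r_H = a * (m/3M)^(1/3) = 7.0 * (0.001/3)^(1/3) = 0.4854

0.4854 AU


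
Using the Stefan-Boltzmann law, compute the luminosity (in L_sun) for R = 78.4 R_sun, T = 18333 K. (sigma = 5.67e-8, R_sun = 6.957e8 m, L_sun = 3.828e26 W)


R = 78.4 * 6.957e8 m = 5.454288e+10 m. L = 4*pi*R^2*sigma*T^4 = 4*pi*(5.454288e+10)^2 * 5.67e-8 * 18333^4 = 2.394435864e+32 W. L/L_sun = 2.394435864e+32 / 3.828e26 = 625505.7116

625505.7116 L_sun


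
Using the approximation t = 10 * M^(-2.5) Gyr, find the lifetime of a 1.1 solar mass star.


t = 10 * M^(-2.5) = 10 * 1.1^(-2.5) = 7.8799

7.8799 Gyr


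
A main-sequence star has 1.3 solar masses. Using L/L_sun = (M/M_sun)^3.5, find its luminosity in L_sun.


L/L_sun = (M/M_sun)^3.5 = 1.3^3.5 = 2.505

2.505 L_sun


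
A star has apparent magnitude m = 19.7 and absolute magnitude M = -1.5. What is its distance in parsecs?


d = 10^((m - M + 5)/5) = 10^((19.7 - -1.5 + 5)/5) = 173780.0829

173780.0829 pc


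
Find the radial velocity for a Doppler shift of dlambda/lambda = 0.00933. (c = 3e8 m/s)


v = (dlambda/lambda) * c = 0.00933 * 3e8 = 2.799e+06

2.799e+06 m/s


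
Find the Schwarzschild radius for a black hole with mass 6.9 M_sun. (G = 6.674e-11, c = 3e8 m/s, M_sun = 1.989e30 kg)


M = 6.9 * 1.989e30 kg = 1.37241e+31 kg. rs = 2GM/c^2 = 2 * 6.674e-11 * 1.37241e+31 / (3e8)^2 = 20354.3652

20354.3652 m


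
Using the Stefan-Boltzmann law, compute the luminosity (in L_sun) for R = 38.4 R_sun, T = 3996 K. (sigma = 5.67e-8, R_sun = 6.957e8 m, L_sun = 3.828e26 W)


R = 38.4 * 6.957e8 m = 2.671488e+10 m. L = 4*pi*R^2*sigma*T^4 = 4*pi*(2.671488e+10)^2 * 5.67e-8 * 3996^4 = 1.296585906e+29 W. L/L_sun = 1.296585906e+29 / 3.828e26 = 338.7111

338.7111 L_sun


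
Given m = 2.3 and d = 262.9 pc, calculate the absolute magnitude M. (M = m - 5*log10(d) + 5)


M = m - 5*log10(d) + 5 = 2.3 - 5*log10(262.9) + 5 = -4.799

-4.799


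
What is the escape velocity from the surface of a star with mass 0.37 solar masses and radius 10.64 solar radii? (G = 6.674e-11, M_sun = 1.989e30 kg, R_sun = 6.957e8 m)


M = 0.37 * 1.989e30 kg = 7.3593e+29 kg; R = 10.64 * 6.957e8 m = 7.402248e+09 m. v_esc = sqrt(2GM/R) = sqrt(2 * 6.674e-11 * 7.3593e+29 / 7.402248e+09) = 115197.8933

115197.8933 m/s


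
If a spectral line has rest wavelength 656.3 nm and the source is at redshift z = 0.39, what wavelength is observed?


lam_obs = lam_emit * (1 + z) = 656.3 * (1 + 0.39) = 912.257

912.257 nm


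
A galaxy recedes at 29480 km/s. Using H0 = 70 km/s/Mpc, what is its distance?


d = v / H0 = 29480 / 70 = 421.1429

421.1429 Mpc


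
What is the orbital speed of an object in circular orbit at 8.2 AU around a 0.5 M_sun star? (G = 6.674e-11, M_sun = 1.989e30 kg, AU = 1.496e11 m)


v = sqrt(GM/r) = sqrt(6.674e-11 * 9.945e+29 / 1.227e+12) = 7355.6791

7355.6791 m/s


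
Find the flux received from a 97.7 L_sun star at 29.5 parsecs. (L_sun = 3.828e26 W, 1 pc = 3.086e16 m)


F = L / (4*pi*d^2) = 3.740e+28 / (4*pi*(9.104e+17)^2) = 3.591e-09

3.591e-09 W/m^2


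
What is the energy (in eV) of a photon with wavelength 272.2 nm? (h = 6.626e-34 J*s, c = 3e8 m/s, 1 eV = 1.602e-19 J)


E = hc/lambda = 6.626e-34 * 3e8 / 2.722e-07 = 7.303e-19 J = 4.5585 eV

4.5585 eV


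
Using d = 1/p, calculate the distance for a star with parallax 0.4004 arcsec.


d = 1/p = 1/0.4004 = 2.4975

2.4975 pc


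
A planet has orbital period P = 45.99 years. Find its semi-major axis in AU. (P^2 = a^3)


a = P^(2/3) = 45.99^(2/3) = 12.8364

12.8364 AU


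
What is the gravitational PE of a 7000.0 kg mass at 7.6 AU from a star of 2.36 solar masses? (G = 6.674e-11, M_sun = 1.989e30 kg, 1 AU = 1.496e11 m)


M = 2.36 * 1.989e30 kg = 4.69404e+30 kg; r = 7.6 AU * 1.496e11 m/AU = 1.13696e+12 m. U = -GM*m/r = -(6.674e-11 * 4.69404e+30 * 7000.0) / 1.13696e+12 = -1.929e+12

-1.929e+12 J


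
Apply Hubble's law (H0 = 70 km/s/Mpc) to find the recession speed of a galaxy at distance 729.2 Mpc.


v = H0 * d = 70 * 729.2 = 51044.0

51044.0 km/s


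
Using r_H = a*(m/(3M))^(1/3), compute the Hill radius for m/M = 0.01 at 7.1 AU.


r_H = a * (m/3M)^(1/3) = 7.1 * (0.01/3)^(1/3) = 1.0606

1.0606 AU


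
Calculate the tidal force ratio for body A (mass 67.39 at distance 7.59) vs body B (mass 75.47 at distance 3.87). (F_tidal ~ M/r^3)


Ratio = (M1/r1^3) / (M2/r2^3) = (67.39/7.59^3) / (75.47/3.87^3) = 0.1184

0.1184


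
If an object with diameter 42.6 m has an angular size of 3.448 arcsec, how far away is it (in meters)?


D = size / theta_rad, theta_rad = 3.448 * pi/(180*3600) = 1.672e-05, D = 2.548e+06

2.548e+06 m


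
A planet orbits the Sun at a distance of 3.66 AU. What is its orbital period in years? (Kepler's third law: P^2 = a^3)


P = a^(3/2) = 3.66^1.5 = 7.002

7.002 years


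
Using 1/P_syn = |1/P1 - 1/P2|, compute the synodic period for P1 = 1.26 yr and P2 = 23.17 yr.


1/P_syn = |1/P1 - 1/P2| = |1/1.26 - 1/23.17| => P_syn = 1.3325

1.3325 years


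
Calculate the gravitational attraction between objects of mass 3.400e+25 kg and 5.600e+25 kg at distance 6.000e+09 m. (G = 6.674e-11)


F = G*m1*m2/r^2 = 6.674e-11 * 3.400e+25 * 5.600e+25 / (6.000e+09)^2 = 6.674e-11 * 1.904e+51 / 3.600e+19 = 3.530e+21

3.530e+21 N
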